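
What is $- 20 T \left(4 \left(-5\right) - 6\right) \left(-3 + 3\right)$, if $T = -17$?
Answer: $0$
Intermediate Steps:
$- 20 T \left(4 \left(-5\right) - 6\right) \left(-3 + 3\right) = \left(-20\right) \left(-17\right) \left(4 \left(-5\right) - 6\right) \left(-3 + 3\right) = 340 \left(-20 - 6\right) 0 = 340 \left(\left(-26\right) 0\right) = 340 \cdot 0 = 0$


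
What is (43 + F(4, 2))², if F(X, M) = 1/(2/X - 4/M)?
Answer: 16129/9 ≈ 1792.1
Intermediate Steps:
F(X, M) = 1/(-4/M + 2/X)
(43 + F(4, 2))² = (43 + (½)*2*4/(2 - 2*4))² = (43 + (½)*2*4/(2 - 8))² = (43 + (½)*2*4/(-6))² = (43 + (½)*2*4*(-⅙))² = (43 - ⅔)² = (127/3)² = 16129/9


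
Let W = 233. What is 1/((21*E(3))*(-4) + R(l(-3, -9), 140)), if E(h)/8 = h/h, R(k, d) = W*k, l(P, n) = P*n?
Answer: 1/5619 ≈ 0.00017797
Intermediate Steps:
R(k, d) = 233*k
E(h) = 8 (E(h) = 8*(h/h) = 8*1 = 8)
1/((21*E(3))*(-4) + R(l(-3, -9), 140)) = 1/((21*8)*(-4) + 233*(-3*(-9))) = 1/(168*(-4) + 233*27) = 1/(-672 + 6291) = 1/5619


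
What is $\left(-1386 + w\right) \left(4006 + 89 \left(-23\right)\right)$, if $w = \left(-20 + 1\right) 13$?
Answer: $-3199047$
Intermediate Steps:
$w = -247$ ($w = \left(-19\right) 13 = -247$)
$\left(-1386 + w\right) \left(4006 + 89 \left(-23\right)\right) = \left(-1386 - 247\right) \left(4006 + 89 \left(-23\right)\right) = - 1633 \left(4006 - 2047\right) = \left(-1633\right) 1959 = -3199047$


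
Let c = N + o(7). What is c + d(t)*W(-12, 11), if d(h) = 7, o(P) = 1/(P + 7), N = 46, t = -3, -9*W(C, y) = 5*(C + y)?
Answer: 6295/126 ≈ 49.960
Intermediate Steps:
W(C, y) = -5*C/9 - 5*y/9 (W(C, y) = -5*(C + y)/9 = -(5*C + 5*y)/9 = -5*C/9 - 5*y/9)
o(P) = 1/(7 + P)
c = 645/14 (c = 46 + 1/(7 + 7) = 46 + 1/14 = 645/14 ≈ 46.071)
c + d(t)*W(-12, 11) = 645/14 + 7*(-5/9*(-12) - 5/9*11) = 645/14 + 7*(20/3 - 55/9) = 645/14 + 7*(5/9) = 645/14 + 35/9 = 6295/126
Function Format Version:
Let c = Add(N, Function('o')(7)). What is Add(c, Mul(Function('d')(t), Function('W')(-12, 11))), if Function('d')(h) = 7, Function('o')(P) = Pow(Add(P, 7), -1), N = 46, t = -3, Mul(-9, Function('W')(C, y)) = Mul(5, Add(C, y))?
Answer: Rational(6295, 126) ≈ 49.960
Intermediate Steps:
Function('W')(C, y) = Add(Mul(Rational(-5, 9), C), Mul(Rational(-5, 9), y)) (Function('W')(C, y) = Mul(Rational(-1, 9), Mul(5, Add(C, y))) = Mul(Rational(-1, 9), Add(Mul(5, C), Mul(5, y))) = Add(Mul(Rational(-5, 9), C), Mul(Rational(-5, 9), y)))
Function('o')(P) = Pow(Add(7, P), -1)
c = Rational(645, 14) (c = Add(46, Pow(Add(7, 7), -1)) = Add(46, Pow(14, -1)) = Add(46, Rational(1, 14)) = Rational(645, 14) ≈ 46.071)
Add(c, Mul(Function('d')(t), Function('W')(-12, 11))) = Add(Rational(645, 14), Mul(7, Add(Mul(Rational(-5, 9), -12), Mul(Rational(-5, 9), 11)))) = Add(Rational(645, 14), Mul(7, Add(Rational(20, 3), Rational(-55, 9)))) = Add(Rational(645, 14), Mul(7, Rational(5, 9))) = Add(Rational(645, 14), Rational(35, 9)) = Rational(6295, 126)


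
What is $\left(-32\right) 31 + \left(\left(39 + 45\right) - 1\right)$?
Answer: $-909$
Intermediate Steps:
$\left(-32\right) 31 + \left(\left(39 + 45\right) - 1\right) = -992 + \left(84 - 1\right) = -992 + 83 = -909$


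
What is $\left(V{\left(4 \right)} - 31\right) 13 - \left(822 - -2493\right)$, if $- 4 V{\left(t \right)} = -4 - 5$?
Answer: $- \frac{14755}{4} \approx -3688.8$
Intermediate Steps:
$V{\left(t \right)} = \frac{9}{4}$ ($V{\left(t \right)} = - \frac{-4 - 5}{4} = \left(- \frac{1}{4}\right) \left(-9\right) = \frac{9}{4}$)
$\left(V{\left(4 \right)} - 31\right) 13 - \left(822 - -2493\right) = \left(\frac{9}{4} - 31\right) 13 - \left(822 - -2493\right) = \left(- \frac{115}{4}\right) 13 - \left(822 + 2493\right) = - \frac{1495}{4} - 3315 = - \frac{14755}{4}$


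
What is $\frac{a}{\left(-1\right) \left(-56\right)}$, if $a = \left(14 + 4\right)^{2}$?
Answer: $\frac{81}{14} \approx 5.7857$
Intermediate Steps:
$a = 324$ ($a = 18^{2} = 324$)
$\frac{a}{\left(-1\right) \left(-56\right)} = \frac{324}{\left(-1\right) \left(-56\right)} = \frac{324}{56} = 324 \cdot \frac{1}{56} = \frac{81}{14}$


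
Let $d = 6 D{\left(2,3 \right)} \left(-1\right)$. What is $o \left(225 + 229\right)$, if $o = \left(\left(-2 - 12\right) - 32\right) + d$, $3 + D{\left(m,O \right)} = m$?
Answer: $-18160$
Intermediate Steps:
$D{\left(m,O \right)} = -3 + m$
$d = 6$ ($d = 6 \left(-3 + 2\right) \left(-1\right) = 6 \left(-1\right) \left(-1\right) = \left(-6\right) \left(-1\right) = 6$)
$o = -40$ ($o = \left(\left(-2 - 12\right) - 32\right) + 6 = \left(-14 - 32\right) + 6 = -46 + 6 = -40$)
$o \left(225 + 229\right) = - 40 \left(225 + 229\right) = \left(-40\right) 454 = -18160$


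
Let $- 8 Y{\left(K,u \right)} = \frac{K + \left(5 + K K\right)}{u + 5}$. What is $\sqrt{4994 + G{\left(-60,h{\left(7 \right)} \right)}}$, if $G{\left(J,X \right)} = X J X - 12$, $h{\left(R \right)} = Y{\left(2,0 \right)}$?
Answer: $\frac{\sqrt{1990985}}{20} \approx 70.551$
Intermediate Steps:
$Y{\left(K,u \right)} = - \frac{5 + K + K^{2}}{8 \left(5 + u\right)}$ ($Y{\left(K,u \right)} = - \frac{\left(K + \left(5 + K K\right)\right) \frac{1}{u + 5}}{8} = - \frac{\left(K + \left(5 + K^{2}\right)\right) \frac{1}{5 + u}}{8} = - \frac{\left(5 + K + K^{2}\right) \frac{1}{5 + u}}{8} = - \frac{\frac{1}{5 + u} \left(5 + K + K^{2}\right)}{8} = - \frac{5 + K + K^{2}}{8 \left(5 + u\right)}$)
$h{\left(R \right)} = - \frac{11}{40}$ ($h{\left(R \right)} = \frac{-5 - 2 - 2^{2}}{8 \left(5 + 0\right)} = \frac{-5 - 2 - 4}{8 \cdot 5} = \frac{1}{8} \cdot \frac{1}{5} \left(-5 - 2 - 4\right) = \frac{1}{8} \cdot \frac{1}{5} \left(-11\right) = - \frac{11}{40}$)
$G{\left(J,X \right)} = -12 + J X^{2}$ ($G{\left(J,X \right)} = J X X - 12 = J X^{2} - 12 = -12 + J X^{2}$)
$\sqrt{4994 + G{\left(-60,h{\left(7 \right)} \right)}} = \sqrt{4994 - \left(12 + 60 \left(- \frac{11}{40}\right)^{2}\right)} = \sqrt{4994 - \frac{1323}{80}} = \sqrt{\frac{398197}{80}} = \frac{\sqrt{1990985}}{20}$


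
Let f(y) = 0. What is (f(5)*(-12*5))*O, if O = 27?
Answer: 0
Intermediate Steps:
(f(5)*(-12*5))*O = (0*(-12*5))*27 = (0*(-60))*27 = 0*27 = 0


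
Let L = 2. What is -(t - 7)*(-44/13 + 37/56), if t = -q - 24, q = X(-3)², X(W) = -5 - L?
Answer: -19830/91 ≈ -217.91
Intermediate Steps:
X(W) = -7 (X(W) = -5 - 1*2 = -5 - 2 = -7)
q = 49 (q = (-7)² = 49)
t = -73 (t = -1*49 - 24 = -49 - 24 = -73)
-(t - 7)*(-44/13 + 37/56) = -(-73 - 7)*(-44/13 + 37/56) = -(-80)*(-44*1/13 + 37*(1/56)) = -(-80)*(-44/13 + 37/56) = -(-80)*(-1983)/728 = -1*19830/91 = -19830/91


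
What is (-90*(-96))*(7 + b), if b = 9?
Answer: 138240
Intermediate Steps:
(-90*(-96))*(7 + b) = (-90*(-96))*(7 + 9) = 8640*16 = 138240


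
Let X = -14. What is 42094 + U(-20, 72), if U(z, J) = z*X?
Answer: 42374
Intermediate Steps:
U(z, J) = -14*z (U(z, J) = z*(-14) = -14*z)
42094 + U(-20, 72) = 42094 - 14*(-20) = 42094 + 280 = 42374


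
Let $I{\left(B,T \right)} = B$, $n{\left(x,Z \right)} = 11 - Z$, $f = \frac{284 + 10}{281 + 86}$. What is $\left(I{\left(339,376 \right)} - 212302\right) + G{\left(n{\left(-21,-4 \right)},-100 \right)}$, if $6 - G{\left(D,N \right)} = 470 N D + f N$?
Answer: $\frac{180976181}{367} \approx 4.9312 \cdot 10^{5}$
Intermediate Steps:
$f = \frac{294}{367} \approx 0.80109$
$G{\left(D,N \right)} = 6 - \frac{294 N}{367} - 470 D N$ ($G{\left(D,N \right)} = 6 - \left(470 N D + \frac{294 N}{367}\right) = 6 - \left(470 D N + \frac{294 N}{367}\right) = 6 - \left(\frac{294 N}{367} + 470 D N\right) = 6 - \frac{294 N}{367} - 470 D N$)
$\left(I{\left(339,376 \right)} - 212302\right) + G{\left(n{\left(-21,-4 \right)},-100 \right)} = \left(339 - 212302\right) - \left(- \frac{31602}{367} + 470 \left(11 - -4\right) \left(-100\right)\right) = -211963 + \left(6 + \frac{29400}{367} - 470 \left(11 + 4\right) \left(-100\right)\right) = -211963 + \left(6 + \frac{29400}{367} - 7050 \left(-100\right)\right) = -211963 + \left(6 + \frac{29400}{367} + 705000\right) = -211963 + \frac{258766602}{367} = \frac{180976181}{367}$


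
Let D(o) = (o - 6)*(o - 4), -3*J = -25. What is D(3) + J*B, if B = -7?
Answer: -166/3 ≈ -55.333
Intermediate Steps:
J = 25/3 (J = -⅓*(-25) = 25/3 ≈ 8.3333)
D(o) = (-6 + o)*(-4 + o)
D(3) + J*B = (24 + 3² - 10*3) + (25/3)*(-7) = (24 + 9 - 30) - 175/3 = 3 - 175/3 = -166/3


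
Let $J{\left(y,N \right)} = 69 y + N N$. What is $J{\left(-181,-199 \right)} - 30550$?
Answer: $-3438$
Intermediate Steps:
$J{\left(y,N \right)} = N^{2} + 69 y$ ($J{\left(y,N \right)} = 69 y + N^{2} = N^{2} + 69 y$)
$J{\left(-181,-199 \right)} - 30550 = \left(\left(-199\right)^{2} + 69 \left(-181\right)\right) - 30550 = \left(39601 - 12489\right) - 30550 = 27112 - 30550 = -3438$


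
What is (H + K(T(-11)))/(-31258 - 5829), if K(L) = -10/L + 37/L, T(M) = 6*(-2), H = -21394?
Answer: 85585/148348 ≈ 0.57692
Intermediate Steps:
T(M) = -12
K(L) = 27/L
(H + K(T(-11)))/(-31258 - 5829) = (-21394 + 27/(-12))/(-31258 - 5829) = (-21394 + 27*(-1/12))/(-37087) = (-21394 - 9/4)*(-1/37087) = -85585/4*(-1/37087) = 85585/148348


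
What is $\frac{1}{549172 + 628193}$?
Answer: $\frac{1}{1177365} \approx 8.4935 \cdot 10^{-7}$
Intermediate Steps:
$\frac{1}{549172 + 628193} = \frac{1}{1177365}$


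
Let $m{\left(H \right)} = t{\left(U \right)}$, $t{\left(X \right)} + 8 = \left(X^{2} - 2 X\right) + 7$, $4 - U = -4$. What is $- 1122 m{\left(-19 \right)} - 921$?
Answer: $-53655$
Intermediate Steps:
$U = 8$ ($U = 4 - -4 = 4 + 4 = 8$)
$t{\left(X \right)} = -1 + X^{2} - 2 X$ ($t{\left(X \right)} = -8 + \left(\left(X^{2} - 2 X\right) + 7\right) = -8 + \left(7 + X^{2} - 2 X\right) = -1 + X^{2} - 2 X$)
$m{\left(H \right)} = 47$ ($m{\left(H \right)} = -1 + 8^{2} - 16 = -1 + 64 - 16 = 47$)
$- 1122 m{\left(-19 \right)} - 921 = \left(-1122\right) 47 - 921 = -52734 - 921 = -53655$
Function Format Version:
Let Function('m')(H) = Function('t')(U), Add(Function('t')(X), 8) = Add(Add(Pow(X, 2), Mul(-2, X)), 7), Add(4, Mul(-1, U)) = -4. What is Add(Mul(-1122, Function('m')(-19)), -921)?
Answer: -53655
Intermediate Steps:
U = 8 (U = Add(4, Mul(-1, -4)) = Add(4, 4) = 8)
Function('t')(X) = Add(-1, Pow(X, 2), Mul(-2, X)) (Function('t')(X) = Add(-8, Add(Add(Pow(X, 2), Mul(-2, X)), 7)) = Add(-8, Add(7, Pow(X, 2), Mul(-2, X))) = Add(-1, Pow(X, 2), Mul(-2, X)))
Function('m')(H) = 47 (Function('m')(H) = Add(-1, Pow(8, 2), Mul(-2, 8)) = Add(-1, 64, -16) = 47)
Add(Mul(-1122, Function('m')(-19)), -921) = Add(Mul(-1122, 47), -921) = Add(-52734, -921) = -53655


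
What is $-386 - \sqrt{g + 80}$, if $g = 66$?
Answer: $-386 - \sqrt{146} \approx -398.08$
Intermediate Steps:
$-386 - \sqrt{g + 80} = -386 - \sqrt{66 + 80} = -386 - \sqrt{146}$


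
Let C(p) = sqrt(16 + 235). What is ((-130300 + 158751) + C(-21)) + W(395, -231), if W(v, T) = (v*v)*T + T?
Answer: -36013555 + sqrt(251) ≈ -3.6014e+7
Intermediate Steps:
C(p) = sqrt(251)
W(v, T) = T + T*v**2 (W(v, T) = v**2*T + T = T*v**2 + T = T + T*v**2)
((-130300 + 158751) + C(-21)) + W(395, -231) = ((-130300 + 158751) + sqrt(251)) - 231*(1 + 395**2) = (28451 + sqrt(251)) - 231*(1 + 156025) = (28451 + sqrt(251)) - 231*156026 = (28451 + sqrt(251)) - 36042006 = -36013555 + sqrt(251)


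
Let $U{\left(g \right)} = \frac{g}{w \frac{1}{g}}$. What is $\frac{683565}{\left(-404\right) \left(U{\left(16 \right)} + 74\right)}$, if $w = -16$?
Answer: $- \frac{683565}{23432} \approx -29.172$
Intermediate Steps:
$U{\left(g \right)} = - \frac{g^{2}}{16}$ ($U{\left(g \right)} = \frac{g}{\left(-16\right) \frac{1}{g}} = g \left(- \frac{g}{16}\right) = - \frac{g^{2}}{16}$)
$\frac{683565}{\left(-404\right) \left(U{\left(16 \right)} + 74\right)} = \frac{683565}{\left(-404\right) \left(- \frac{16^{2}}{16} + 74\right)} = \frac{683565}{\left(-404\right) \left(\left(- \frac{1}{16}\right) 256 + 74\right)} = \frac{683565}{\left(-404\right) \left(-16 + 74\right)} = \frac{683565}{\left(-404\right) 58} = \frac{683565}{-23432} = 683565 \left(- \frac{1}{23432}\right) = - \frac{683565}{23432}$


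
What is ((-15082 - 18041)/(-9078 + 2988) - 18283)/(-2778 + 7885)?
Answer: -37103449/10367210 ≈ -3.5789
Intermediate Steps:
((-15082 - 18041)/(-9078 + 2988) - 18283)/(-2778 + 7885) = (-33123/(-6090) - 18283)/5107 = (-33123*(-1/6090) - 18283)*(1/5107) = (11041/2030 - 18283)*(1/5107) = -37103449/2030*1/5107 = -37103449/10367210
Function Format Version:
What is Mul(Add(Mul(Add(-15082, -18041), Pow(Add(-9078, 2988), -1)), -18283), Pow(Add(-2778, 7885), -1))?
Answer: Rational(-37103449, 10367210) ≈ -3.5789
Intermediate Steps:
Mul(Add(Mul(Add(-15082, -18041), Pow(Add(-9078, 2988), -1)), -18283), Pow(Add(-2778, 7885), -1)) = Mul(Add(Mul(-33123, Pow(-6090, -1)), -18283), Pow(5107, -1)) = Mul(Add(Mul(-33123, Rational(-1, 6090)), -18283), Rational(1, 5107)) = Mul(Add(Rational(11041, 2030), -18283), Rational(1, 5107)) = Mul(Rational(-37103449, 2030), Rational(1, 5107)) = Rational(-37103449, 10367210)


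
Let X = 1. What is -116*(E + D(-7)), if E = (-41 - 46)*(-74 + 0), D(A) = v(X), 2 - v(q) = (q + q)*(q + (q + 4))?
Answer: -745648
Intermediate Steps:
v(q) = 2 - 2*q*(4 + 2*q) (v(q) = 2 - (q + q)*(q + (q + 4)) = 2 - 2*q*(q + (4 + q)) = 2 - 2*q*(4 + 2*q))
D(A) = -10 (D(A) = 2 - 8*1 - 4*1**2 = 2 - 8 - 4*1 = 2 - 8 - 4 = -10)
E = 6438 (E = -87*(-74) = 6438)
-116*(E + D(-7)) = -116*(6438 - 10) = -116*6428 = -745648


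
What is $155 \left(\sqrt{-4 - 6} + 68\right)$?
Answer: $10540 + 155 i \sqrt{10} \approx 10540.0 + 490.15 i$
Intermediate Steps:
$155 \left(\sqrt{-4 - 6} + 68\right) = 155 \left(\sqrt{-10} + 68\right) = 155 \left(i \sqrt{10} + 68\right) = 155 \left(68 + i \sqrt{10}\right) = 10540 + 155 i \sqrt{10}$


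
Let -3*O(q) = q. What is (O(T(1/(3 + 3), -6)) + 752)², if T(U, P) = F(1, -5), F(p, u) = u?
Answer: 5112121/9 ≈ 5.6801e+5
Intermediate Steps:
T(U, P) = -5
O(q) = -q/3
(O(T(1/(3 + 3), -6)) + 752)² = (-⅓*(-5) + 752)² = (5/3 + 752)² = (2261/3)² = 5112121/9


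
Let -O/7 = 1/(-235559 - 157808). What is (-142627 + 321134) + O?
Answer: 70218763076/393367 ≈ 1.7851e+5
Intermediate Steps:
O = 7/393367 (O = -7/(-235559 - 157808) = -7/(-393367) = -7*(-1/393367) = 7/393367 ≈ 1.7795e-5)
(-142627 + 321134) + O = (-142627 + 321134) + 7/393367 = 178507 + 7/393367 = 70218763076/393367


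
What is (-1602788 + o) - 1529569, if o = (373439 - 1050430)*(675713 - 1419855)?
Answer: 503774304365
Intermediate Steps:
o = 503777436722 (o = -676991*(-744142) = 503777436722)
(-1602788 + o) - 1529569 = (-1602788 + 503777436722) - 1529569 = 503775833934 - 1529569 = 503774304365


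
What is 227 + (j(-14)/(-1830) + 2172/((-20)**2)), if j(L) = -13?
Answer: 4253599/18300 ≈ 232.44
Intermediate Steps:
227 + (j(-14)/(-1830) + 2172/((-20)**2)) = 227 + (-13/(-1830) + 2172/((-20)**2)) = 227 + (-13*(-1/1830) + 2172/400) = 227 + (13/1830 + 2172*(1/400)) = 227 + (13/1830 + 543/100) = 227 + 99499/18300 = 4253599/18300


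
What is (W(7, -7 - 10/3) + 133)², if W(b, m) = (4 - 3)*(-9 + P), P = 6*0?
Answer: 15376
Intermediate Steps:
P = 0
W(b, m) = -9 (W(b, m) = (4 - 3)*(-9 + 0) = 1*(-9) = -9)
(W(7, -7 - 10/3) + 133)² = (-9 + 133)² = 124² = 15376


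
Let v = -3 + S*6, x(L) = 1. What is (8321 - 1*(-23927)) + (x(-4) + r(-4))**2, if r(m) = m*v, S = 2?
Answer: 33473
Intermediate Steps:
v = 9 (v = -3 + 2*6 = -3 + 12 = 9)
r(m) = 9*m (r(m) = m*9 = 9*m)
(8321 - 1*(-23927)) + (x(-4) + r(-4))**2 = (8321 - 1*(-23927)) + (1 + 9*(-4))**2 = (8321 + 23927) + (1 - 36)**2 = 32248 + (-35)**2 = 32248 + 1225 = 33473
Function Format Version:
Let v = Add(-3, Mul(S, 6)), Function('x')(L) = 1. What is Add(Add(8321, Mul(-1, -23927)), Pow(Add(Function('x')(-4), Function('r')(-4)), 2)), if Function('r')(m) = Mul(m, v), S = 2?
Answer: 33473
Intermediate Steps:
v = 9 (v = Add(-3, Mul(2, 6)) = Add(-3, 12) = 9)
Function('r')(m) = Mul(9, m) (Function('r')(m) = Mul(m, 9) = Mul(9, m))
Add(Add(8321, Mul(-1, -23927)), Pow(Add(Function('x')(-4), Function('r')(-4)), 2)) = Add(Add(8321, Mul(-1, -23927)), Pow(Add(1, Mul(9, -4)), 2)) = Add(Add(8321, 23927), Pow(Add(1, -36), 2)) = Add(32248, Pow(-35, 2)) = Add(32248, 1225) = 33473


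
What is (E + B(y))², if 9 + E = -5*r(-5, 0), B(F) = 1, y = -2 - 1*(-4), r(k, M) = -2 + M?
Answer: 4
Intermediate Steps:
y = 2 (y = -2 + 4 = 2)
E = 1 (E = -9 - 5*(-2 + 0) = -9 - 5*(-2) = -9 + 10 = 1)
(E + B(y))² = (1 + 1)² = 2² = 4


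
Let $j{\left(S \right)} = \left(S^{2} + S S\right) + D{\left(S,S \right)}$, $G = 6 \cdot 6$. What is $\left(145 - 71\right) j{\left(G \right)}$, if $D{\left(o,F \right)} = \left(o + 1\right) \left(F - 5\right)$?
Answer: $276686$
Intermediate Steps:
$G = 36$
$D{\left(o,F \right)} = \left(1 + o\right) \left(-5 + F\right)$
$j{\left(S \right)} = -5 - 4 S + 3 S^{2}$ ($j{\left(S \right)} = \left(S^{2} + S S\right) + \left(-5 + S - 5 S + S S\right) = \left(S^{2} + S^{2}\right) + \left(-5 + S - 5 S + S^{2}\right) = 2 S^{2} - \left(5 - S^{2} + 4 S\right) = -5 - 4 S + 3 S^{2}$)
$\left(145 - 71\right) j{\left(G \right)} = \left(145 - 71\right) \left(-5 - 144 + 3 \cdot 36^{2}\right) = 74 \left(-5 - 144 + 3 \cdot 1296\right) = 74 \left(-5 - 144 + 3888\right) = 74 \cdot 3739 = 276686$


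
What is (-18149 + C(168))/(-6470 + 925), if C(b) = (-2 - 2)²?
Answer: 18133/5545 ≈ 3.2702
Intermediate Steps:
C(b) = 16 (C(b) = (-4)² = 16)
(-18149 + C(168))/(-6470 + 925) = (-18149 + 16)/(-6470 + 925) = -18133/(-5545) = -18133*(-1/5545) = 18133/5545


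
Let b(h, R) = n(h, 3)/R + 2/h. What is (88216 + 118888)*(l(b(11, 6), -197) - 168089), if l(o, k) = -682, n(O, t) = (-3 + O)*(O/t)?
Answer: -34953149184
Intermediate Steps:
n(O, t) = O*(-3 + O)/t
b(h, R) = 2/h + h*(-3 + h)/(3*R) (b(h, R) = (h*(-3 + h)/3)/R + 2/h = h*(-3 + h)/(3*R) + 2/h = 2/h + h*(-3 + h)/(3*R))
(88216 + 118888)*(l(b(11, 6), -197) - 168089) = (88216 + 118888)*(-682 - 168089) = 207104*(-168771) = -34953149184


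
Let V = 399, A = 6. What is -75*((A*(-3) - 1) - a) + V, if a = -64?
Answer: -2976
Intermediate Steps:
-75*((A*(-3) - 1) - a) + V = -75*((6*(-3) - 1) - 1*(-64)) + 399 = -75*((-18 - 1) + 64) + 399 = -75*(-19 + 64) + 399 = -75*45 + 399 = -3375 + 399 = -2976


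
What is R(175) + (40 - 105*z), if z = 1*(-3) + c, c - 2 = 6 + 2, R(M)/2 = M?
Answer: -345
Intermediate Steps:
R(M) = 2*M
c = 10 (c = 2 + (6 + 2) = 2 + 8 = 10)
z = 7 (z = 1*(-3) + 10 = -3 + 10 = 7)
R(175) + (40 - 105*z) = 2*175 + (40 - 105*7) = 350 + (40 - 735) = 350 - 695 = -345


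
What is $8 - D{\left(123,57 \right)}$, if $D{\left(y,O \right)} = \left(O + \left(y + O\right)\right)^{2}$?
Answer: $-56161$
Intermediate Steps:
$D{\left(y,O \right)} = \left(y + 2 O\right)^{2}$ ($D{\left(y,O \right)} = \left(O + \left(O + y\right)\right)^{2} = \left(y + 2 O\right)^{2}$)
$8 - D{\left(123,57 \right)} = 8 - \left(123 + 2 \cdot 57\right)^{2} = 8 - \left(123 + 114\right)^{2} = 8 - 237^{2} = 8 - 56169 = -56161$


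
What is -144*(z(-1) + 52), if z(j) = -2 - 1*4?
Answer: -6624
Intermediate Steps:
z(j) = -6 (z(j) = -2 - 4 = -6)
-144*(z(-1) + 52) = -144*(-6 + 52) = -144*46 = -6624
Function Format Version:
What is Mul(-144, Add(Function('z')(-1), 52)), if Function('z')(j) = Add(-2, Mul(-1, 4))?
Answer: -6624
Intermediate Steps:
Function('z')(j) = -6 (Function('z')(j) = Add(-2, -4) = -6)
Mul(-144, Add(Function('z')(-1), 52)) = Mul(-144, Add(-6, 52)) = Mul(-144, 46) = -6624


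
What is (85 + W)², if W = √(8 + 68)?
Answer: 7301 + 340*√19 ≈ 8783.0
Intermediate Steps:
W = 2*√19 (W = √76 = 2*√19 ≈ 8.7178)
(85 + W)² = (85 + 2*√19)²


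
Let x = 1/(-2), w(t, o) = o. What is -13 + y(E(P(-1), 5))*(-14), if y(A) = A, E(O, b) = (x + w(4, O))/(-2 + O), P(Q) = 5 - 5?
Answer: -33/2 ≈ -16.500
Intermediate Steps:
P(Q) = 0
x = -1/2 ≈ -0.50000
E(O, b) = (-1/2 + O)/(-2 + O)
-13 + y(E(P(-1), 5))*(-14) = -13 + ((-1/2 + 0)/(-2 + 0))*(-14) = -13 + (-1/2/(-2))*(-14) = -13 - 1/2*(-1/2)*(-14) = -13 + (1/4)*(-14) = -13 - 7/2 = -33/2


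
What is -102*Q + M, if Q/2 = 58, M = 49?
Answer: -11783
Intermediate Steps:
Q = 116 (Q = 2*58 = 116)
-102*Q + M = -102*116 + 49 = -11832 + 49 = -11783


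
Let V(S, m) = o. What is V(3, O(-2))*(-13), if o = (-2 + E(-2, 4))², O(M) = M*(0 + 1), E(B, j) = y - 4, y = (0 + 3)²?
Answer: -117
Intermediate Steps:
y = 9 (y = 3² = 9)
E(B, j) = 5 (E(B, j) = 9 - 4 = 5)
O(M) = M (O(M) = M*1 = M)
o = 9 (o = (-2 + 5)² = 3² = 9)
V(S, m) = 9
V(3, O(-2))*(-13) = 9*(-13) = -117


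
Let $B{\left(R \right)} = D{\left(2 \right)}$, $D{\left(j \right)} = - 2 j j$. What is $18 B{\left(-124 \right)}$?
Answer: $-144$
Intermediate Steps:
$D{\left(j \right)} = - 2 j^{2}$
$B{\left(R \right)} = -8$ ($B{\left(R \right)} = - 2 \cdot 2^{2} = \left(-2\right) 4 = -8$)
$18 B{\left(-124 \right)} = 18 \left(-8\right) = -144$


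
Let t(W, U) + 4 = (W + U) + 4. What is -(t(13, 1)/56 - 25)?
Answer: 99/4 ≈ 24.750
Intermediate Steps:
t(W, U) = U + W (t(W, U) = -4 + ((W + U) + 4) = -4 + ((U + W) + 4) = -4 + (4 + U + W) = U + W)
-(t(13, 1)/56 - 25) = -((1 + 13)/56 - 25) = -(14*(1/56) - 25) = -(¼ - 25) = -1*(-99/4) = 99/4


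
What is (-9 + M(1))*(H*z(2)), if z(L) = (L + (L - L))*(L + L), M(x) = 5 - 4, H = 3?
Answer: -192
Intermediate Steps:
M(x) = 1
z(L) = 2*L**2 (z(L) = (L + 0)*(2*L) = L*(2*L) = 2*L**2)
(-9 + M(1))*(H*z(2)) = (-9 + 1)*(3*(2*2**2)) = -24*2*4 = -24*8 = -8*24 = -192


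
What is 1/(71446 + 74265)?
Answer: 1/145711 ≈ 6.8629e-6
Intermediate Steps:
1/(71446 + 74265) = 1/145711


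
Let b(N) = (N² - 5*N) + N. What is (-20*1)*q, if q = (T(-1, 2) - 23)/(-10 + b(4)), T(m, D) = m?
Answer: -48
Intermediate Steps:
b(N) = N² - 4*N
q = 12/5 (q = (-1 - 23)/(-10 + 4*(-4 + 4)) = -24/(-10 + 4*0) = -24/(-10 + 0) = -24/(-10) = -24*(-⅒) = 12/5 ≈ 2.4000)
(-20*1)*q = -20*1*(12/5) = -20*12/5 = -48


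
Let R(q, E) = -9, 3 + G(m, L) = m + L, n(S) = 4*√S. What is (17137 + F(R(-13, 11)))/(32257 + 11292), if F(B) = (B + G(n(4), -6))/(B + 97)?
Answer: 20379/51788 ≈ 0.39351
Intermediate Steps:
G(m, L) = -3 + L + m (G(m, L) = -3 + (m + L) = -3 + (L + m) = -3 + L + m)
F(B) = (-1 + B)/(97 + B) (F(B) = (B + (-3 - 6 + 4*√4))/(B + 97) = (B + (-3 - 6 + 4*2))/(97 + B) = (B + (-3 - 6 + 8))/(97 + B) = (B - 1)/(97 + B) = (-1 + B)/(97 + B))
(17137 + F(R(-13, 11)))/(32257 + 11292) = (17137 + (-1 - 9)/(97 - 9))/(32257 + 11292) = (17137 - 10/88)/43549 = (17137 + (1/88)*(-10))*(1/43549) = (17137 - 5/44)*(1/43549) = (754023/44)*(1/43549) = 20379/51788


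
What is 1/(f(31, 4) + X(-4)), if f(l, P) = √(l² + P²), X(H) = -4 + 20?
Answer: -16/721 + √977/721 ≈ 0.021161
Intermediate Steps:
X(H) = 16
f(l, P) = √(P² + l²)
1/(f(31, 4) + X(-4)) = 1/(√(4² + 31²) + 16) = 1/(√(16 + 961) + 16) = 1/(√977 + 16) = 1/(16 + √977)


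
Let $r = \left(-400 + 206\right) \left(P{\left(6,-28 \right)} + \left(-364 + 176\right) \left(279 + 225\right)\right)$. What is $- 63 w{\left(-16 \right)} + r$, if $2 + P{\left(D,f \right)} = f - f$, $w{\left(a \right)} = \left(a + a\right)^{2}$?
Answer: $18317764$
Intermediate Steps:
$w{\left(a \right)} = 4 a^{2}$ ($w{\left(a \right)} = \left(2 a\right)^{2} = 4 a^{2}$)
$P{\left(D,f \right)} = -2$ ($P{\left(D,f \right)} = -2 + \left(f - f\right) = -2 + 0 = -2$)
$r = 18382276$ ($r = \left(-400 + 206\right) \left(-2 + \left(-364 + 176\right) \left(279 + 225\right)\right) = - 194 \left(-2 - 94752\right) = \left(-194\right) \left(-94754\right) = 18382276$)
$- 63 w{\left(-16 \right)} + r = - 63 \cdot 4 \left(-16\right)^{2} + 18382276 = - 63 \cdot 4 \cdot 256 + 18382276 = \left(-63\right) 1024 + 18382276 = -64512 + 18382276 = 18317764$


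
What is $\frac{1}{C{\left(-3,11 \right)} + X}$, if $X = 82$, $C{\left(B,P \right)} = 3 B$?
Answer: $\frac{1}{73} \approx 0.013699$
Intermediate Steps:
$\frac{1}{C{\left(-3,11 \right)} + X} = \frac{1}{3 \left(-3\right) + 82} = \frac{1}{-9 + 82} = \frac{1}{73}$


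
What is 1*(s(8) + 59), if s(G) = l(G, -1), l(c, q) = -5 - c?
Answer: 46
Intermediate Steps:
s(G) = -5 - G
1*(s(8) + 59) = 1*((-5 - 1*8) + 59) = 1*((-5 - 8) + 59) = 1*(-13 + 59) = 1*46 = 46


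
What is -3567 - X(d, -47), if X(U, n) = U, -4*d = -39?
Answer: -14307/4 ≈ -3576.8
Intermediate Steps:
d = 39/4 (d = -¼*(-39) = 39/4 ≈ 9.7500)
-3567 - X(d, -47) = -3567 - 1*39/4 = -3567 - 39/4 = -14307/4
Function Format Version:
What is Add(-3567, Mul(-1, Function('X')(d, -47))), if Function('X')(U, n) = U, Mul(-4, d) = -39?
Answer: Rational(-14307, 4) ≈ -3576.8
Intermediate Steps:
d = Rational(39, 4) (d = Mul(Rational(-1, 4), -39) = Rational(39, 4) ≈ 9.7500)
Add(-3567, Mul(-1, Function('X')(d, -47))) = Add(-3567, Mul(-1, Rational(39, 4))) = Add(-3567, Rational(-39, 4)) = Rational(-14307, 4)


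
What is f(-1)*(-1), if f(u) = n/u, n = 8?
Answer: 8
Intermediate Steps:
f(u) = 8/u
f(-1)*(-1) = (8/(-1))*(-1) = (8*(-1))*(-1) = -8*(-1) = 8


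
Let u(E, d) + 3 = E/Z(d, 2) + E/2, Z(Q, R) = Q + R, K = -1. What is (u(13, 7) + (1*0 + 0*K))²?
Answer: 7921/324 ≈ 24.448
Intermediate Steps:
u(E, d) = -3 + E/2 + E/(2 + d) (u(E, d) = -3 + (E/(d + 2) + E/2) = -3 + (E/(2 + d) + E*(½)) = -3 + (E/(2 + d) + E/2) = -3 + (E/2 + E/(2 + d)) = -3 + E/2 + E/(2 + d))
(u(13, 7) + (1*0 + 0*K))² = ((13 + (-6 + 13)*(2 + 7)/2)/(2 + 7) + (1*0 + 0*(-1)))² = ((13 + (½)*7*9)/9 + (0 + 0))² = ((13 + 63/2)/9 + 0)² = ((⅑)*(89/2) + 0)² = (89/18 + 0)² = (89/18)² = 7921/324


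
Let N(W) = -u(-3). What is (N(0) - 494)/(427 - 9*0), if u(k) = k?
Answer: -491/427 ≈ -1.1499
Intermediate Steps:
N(W) = 3 (N(W) = -1*(-3) = 3)
(N(0) - 494)/(427 - 9*0) = (3 - 494)/(427 - 9*0) = -491/(427 + 0) = -491/427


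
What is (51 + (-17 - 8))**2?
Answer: 676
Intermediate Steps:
(51 + (-17 - 8))**2 = (51 - 25)**2 = 26**2 = 676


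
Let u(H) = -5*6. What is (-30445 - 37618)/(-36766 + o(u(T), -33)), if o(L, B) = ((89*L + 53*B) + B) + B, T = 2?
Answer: 68063/41251 ≈ 1.6500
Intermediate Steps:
u(H) = -30
o(L, B) = 55*B + 89*L (o(L, B) = ((53*B + 89*L) + B) + B = (54*B + 89*L) + B = 55*B + 89*L)
(-30445 - 37618)/(-36766 + o(u(T), -33)) = (-30445 - 37618)/(-36766 + (55*(-33) + 89*(-30))) = -68063/(-36766 + (-1815 - 2670)) = -68063/(-36766 - 4485) = -68063/(-41251) = -68063*(-1/41251) = 68063/41251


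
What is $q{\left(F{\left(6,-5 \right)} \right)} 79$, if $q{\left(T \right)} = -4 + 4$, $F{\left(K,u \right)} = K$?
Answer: $0$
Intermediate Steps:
$q{\left(T \right)} = 0$
$q{\left(F{\left(6,-5 \right)} \right)} 79 = 0 \cdot 79 = 0$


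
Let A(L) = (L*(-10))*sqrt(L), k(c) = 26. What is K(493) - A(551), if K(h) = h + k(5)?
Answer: 519 + 5510*sqrt(551) ≈ 1.2986e+5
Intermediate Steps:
K(h) = 26 + h (K(h) = h + 26 = 26 + h)
A(L) = -10*L**(3/2) (A(L) = (-10*L)*sqrt(L) = -10*L**(3/2))
K(493) - A(551) = (26 + 493) - (-10)*551**(3/2) = 519 - (-10)*551*sqrt(551) = 519 - (-5510)*sqrt(551) = 519 + 5510*sqrt(551)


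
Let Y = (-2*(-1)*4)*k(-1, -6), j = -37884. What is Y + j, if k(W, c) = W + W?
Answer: -37900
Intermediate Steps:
k(W, c) = 2*W
Y = -16 (Y = (-2*(-1)*4)*(2*(-1)) = (2*4)*(-2) = 8*(-2) = -16)
Y + j = -16 - 37884 = -37900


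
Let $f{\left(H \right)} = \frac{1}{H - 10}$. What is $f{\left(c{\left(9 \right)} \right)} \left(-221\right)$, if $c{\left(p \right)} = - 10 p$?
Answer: $\frac{221}{100} \approx 2.21$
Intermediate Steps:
$f{\left(H \right)} = \frac{1}{-10 + H}$
$f{\left(c{\left(9 \right)} \right)} \left(-221\right) = \frac{1}{-10 - 90} \left(-221\right) = \frac{1}{-100} \left(-221\right) = \left(- \frac{1}{100}\right) \left(-221\right) = \frac{221}{100}$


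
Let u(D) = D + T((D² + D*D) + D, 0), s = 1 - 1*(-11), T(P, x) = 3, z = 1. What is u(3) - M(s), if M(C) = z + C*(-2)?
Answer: 29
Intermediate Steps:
s = 12 (s = 1 + 11 = 12)
M(C) = 1 - 2*C (M(C) = 1 + C*(-2) = 1 - 2*C)
u(D) = 3 + D (u(D) = D + 3 = 3 + D)
u(3) - M(s) = (3 + 3) - (1 - 2*12) = 6 - (1 - 24) = 6 - 1*(-23) = 6 + 23 = 29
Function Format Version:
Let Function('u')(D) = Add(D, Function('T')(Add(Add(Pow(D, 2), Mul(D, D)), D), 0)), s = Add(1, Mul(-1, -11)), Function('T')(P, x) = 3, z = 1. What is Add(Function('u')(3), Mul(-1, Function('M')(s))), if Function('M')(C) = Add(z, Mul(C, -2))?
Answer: 29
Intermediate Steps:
s = 12 (s = Add(1, 11) = 12)
Function('M')(C) = Add(1, Mul(-2, C)) (Function('M')(C) = Add(1, Mul(C, -2)) = Add(1, Mul(-2, C)))
Function('u')(D) = Add(3, D) (Function('u')(D) = Add(D, 3) = Add(3, D))
Add(Function('u')(3), Mul(-1, Function('M')(s))) = Add(Add(3, 3), Mul(-1, Add(1, Mul(-2, 12)))) = Add(6, Mul(-1, Add(1, -24))) = Add(6, Mul(-1, -23)) = Add(6, 23) = 29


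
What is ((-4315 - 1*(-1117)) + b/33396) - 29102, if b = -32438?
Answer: -539361619/16698 ≈ -32301.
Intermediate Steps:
((-4315 - 1*(-1117)) + b/33396) - 29102 = ((-4315 - 1*(-1117)) - 32438/33396) - 29102 = ((-4315 + 1117) - 32438*1/33396) - 29102 = (-3198 - 16219/16698) - 29102 = -53416423/16698 - 29102 = -539361619/16698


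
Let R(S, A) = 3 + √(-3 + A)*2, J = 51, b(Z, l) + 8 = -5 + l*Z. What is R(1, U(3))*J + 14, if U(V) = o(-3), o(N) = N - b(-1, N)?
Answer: 371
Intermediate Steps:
b(Z, l) = -13 + Z*l (b(Z, l) = -8 + (-5 + l*Z) = -8 + (-5 + Z*l) = -13 + Z*l)
o(N) = 13 + 2*N (o(N) = N - (-13 - N) = N + (13 + N) = 13 + 2*N)
U(V) = 7 (U(V) = 13 + 2*(-3) = 13 - 6 = 7)
R(S, A) = 3 + 2*√(-3 + A)
R(1, U(3))*J + 14 = (3 + 2*√(-3 + 7))*51 + 14 = (3 + 2*√4)*51 + 14 = (3 + 2*2)*51 + 14 = (3 + 4)*51 + 14 = 7*51 + 14 = 357 + 14 = 371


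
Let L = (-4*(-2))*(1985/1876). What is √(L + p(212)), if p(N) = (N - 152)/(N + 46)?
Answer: 10*√35372918/20167 ≈ 2.9491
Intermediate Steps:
p(N) = (-152 + N)/(46 + N)
L = 3970/469 (L = 8*(1985*(1/1876)) = 8*(1985/1876) = 3970/469 ≈ 8.4648)
√(L + p(212)) = √(3970/469 + (-152 + 212)/(46 + 212)) = √(3970/469 + 60/258) = √(3970/469 + (1/258)*60) = √(3970/469 + 10/43) = √(175400/20167) = 10*√35372918/20167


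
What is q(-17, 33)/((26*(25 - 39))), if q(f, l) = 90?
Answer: -45/182 ≈ -0.24725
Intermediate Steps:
q(-17, 33)/((26*(25 - 39))) = 90/((26*(25 - 39))) = 90/((26*(-14))) = 90/(-364) = 90*(-1/364) = -45/182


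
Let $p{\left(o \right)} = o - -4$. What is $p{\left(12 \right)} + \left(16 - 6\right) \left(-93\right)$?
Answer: $-914$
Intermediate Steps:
$p{\left(o \right)} = 4 + o$ ($p{\left(o \right)} = o + 4 = 4 + o$)
$p{\left(12 \right)} + \left(16 - 6\right) \left(-93\right) = \left(4 + 12\right) + \left(16 - 6\right) \left(-93\right) = 16 + 10 \left(-93\right) = 16 - 930 = -914$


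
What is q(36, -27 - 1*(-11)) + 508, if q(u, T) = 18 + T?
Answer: 510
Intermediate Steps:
q(36, -27 - 1*(-11)) + 508 = (18 + (-27 - 1*(-11))) + 508 = (18 + (-27 + 11)) + 508 = (18 - 16) + 508 = 2 + 508 = 510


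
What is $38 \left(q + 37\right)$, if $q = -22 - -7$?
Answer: $836$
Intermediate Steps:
$q = -15$ ($q = -22 + 7 = -15$)
$38 \left(q + 37\right) = 38 \left(-15 + 37\right) = 38 \cdot 22 = 836$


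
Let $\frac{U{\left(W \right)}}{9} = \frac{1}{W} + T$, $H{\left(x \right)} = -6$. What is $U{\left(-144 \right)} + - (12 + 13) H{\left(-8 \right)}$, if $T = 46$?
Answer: $\frac{9023}{16} \approx 563.94$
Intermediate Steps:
$U{\left(W \right)} = 414 + \frac{9}{W}$ ($U{\left(W \right)} = 9 \left(\frac{1}{W} + 46\right) = 9 \left(46 + \frac{1}{W}\right) = 414 + \frac{9}{W}$)
$U{\left(-144 \right)} + - (12 + 13) H{\left(-8 \right)} = \left(414 + \frac{9}{-144}\right) + - (12 + 13) \left(-6\right) = \left(414 + 9 \left(- \frac{1}{144}\right)\right) + \left(-1\right) 25 \left(-6\right) = \left(414 - \frac{1}{16}\right) - -150 = \frac{6623}{16} + 150 = \frac{9023}{16}$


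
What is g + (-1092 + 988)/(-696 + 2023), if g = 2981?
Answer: 3955683/1327 ≈ 2980.9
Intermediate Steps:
g + (-1092 + 988)/(-696 + 2023) = 2981 + (-1092 + 988)/(-696 + 2023) = 2981 - 104/1327 = 3955683/1327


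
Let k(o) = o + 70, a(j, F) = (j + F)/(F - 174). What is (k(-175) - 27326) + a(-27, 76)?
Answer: -54863/2 ≈ -27432.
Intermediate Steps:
a(j, F) = (F + j)/(-174 + F)
k(o) = 70 + o
(k(-175) - 27326) + a(-27, 76) = ((70 - 175) - 27326) + (76 - 27)/(-174 + 76) = (-105 - 27326) + 49/(-98) = -27431 - 1/98*49 = -27431 - 1/2 = -54863/2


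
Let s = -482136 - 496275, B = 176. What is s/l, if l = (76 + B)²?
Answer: -46591/3024 ≈ -15.407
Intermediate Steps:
s = -978411
l = 63504 (l = (76 + 176)² = 252² = 63504)
s/l = -978411/63504 = -978411*1/63504 = -46591/3024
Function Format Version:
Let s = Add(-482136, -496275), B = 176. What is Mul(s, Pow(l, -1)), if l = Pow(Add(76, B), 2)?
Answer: Rational(-46591, 3024) ≈ -15.407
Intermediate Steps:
s = -978411
l = 63504 (l = Pow(Add(76, 176), 2) = Pow(252, 2) = 63504)
Mul(s, Pow(l, -1)) = Mul(-978411, Pow(63504, -1)) = Mul(-978411, Rational(1, 63504)) = Rational(-46591, 3024)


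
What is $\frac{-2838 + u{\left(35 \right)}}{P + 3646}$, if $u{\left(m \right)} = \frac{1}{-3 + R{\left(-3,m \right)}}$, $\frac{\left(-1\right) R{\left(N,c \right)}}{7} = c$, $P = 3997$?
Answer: $- \frac{703825}{1895464} \approx -0.37132$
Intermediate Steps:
$R{\left(N,c \right)} = - 7 c$
$u{\left(m \right)} = \frac{1}{-3 - 7 m}$
$\frac{-2838 + u{\left(35 \right)}}{P + 3646} = \frac{-2838 - \frac{1}{3 + 7 \cdot 35}}{3997 + 3646} = \frac{-2838 - \frac{1}{3 + 245}}{7643} = \left(-2838 - \frac{1}{248}\right) \frac{1}{7643} = \left(- \frac{703825}{248}\right) \frac{1}{7643} = - \frac{703825}{1895464}$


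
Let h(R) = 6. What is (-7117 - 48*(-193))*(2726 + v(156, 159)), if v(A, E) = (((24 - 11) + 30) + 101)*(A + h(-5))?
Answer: 55937938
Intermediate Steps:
v(A, E) = 864 + 144*A (v(A, E) = (((24 - 11) + 30) + 101)*(A + 6) = ((13 + 30) + 101)*(6 + A) = (43 + 101)*(6 + A) = 144*(6 + A) = 864 + 144*A)
(-7117 - 48*(-193))*(2726 + v(156, 159)) = (-7117 - 48*(-193))*(2726 + (864 + 144*156)) = (-7117 + 9264)*(2726 + (864 + 22464)) = 2147*(2726 + 23328) = 2147*26054 = 55937938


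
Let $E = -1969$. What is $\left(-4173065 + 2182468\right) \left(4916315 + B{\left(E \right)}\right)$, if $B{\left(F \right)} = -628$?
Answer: $-9785151795139$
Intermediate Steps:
$\left(-4173065 + 2182468\right) \left(4916315 + B{\left(E \right)}\right) = \left(-4173065 + 2182468\right) \left(4916315 - 628\right) = \left(-1990597\right) 4915687 = -9785151795139$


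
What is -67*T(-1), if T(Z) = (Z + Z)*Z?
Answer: -134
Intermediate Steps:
T(Z) = 2*Z**2 (T(Z) = (2*Z)*Z = 2*Z**2)
-67*T(-1) = -134*(-1)**2 = -134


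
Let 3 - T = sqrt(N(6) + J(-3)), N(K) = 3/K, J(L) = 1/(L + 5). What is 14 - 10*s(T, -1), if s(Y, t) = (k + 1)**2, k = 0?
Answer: 4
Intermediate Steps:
J(L) = 1/(5 + L)
T = 2 (T = 3 - sqrt(3/6 + 1/(5 - 3)) = 3 - sqrt(3*(1/6) + 1/2) = 3 - sqrt(1/2 + 1/2) = 3 - sqrt(1) = 3 - 1*1 = 3 - 1 = 2)
s(Y, t) = 1 (s(Y, t) = (0 + 1)**2 = 1**2 = 1)
14 - 10*s(T, -1) = 14 - 10*1 = 14 - 10 = 4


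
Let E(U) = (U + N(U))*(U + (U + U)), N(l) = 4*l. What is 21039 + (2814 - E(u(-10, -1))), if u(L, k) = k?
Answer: 23838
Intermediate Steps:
E(U) = 15*U² (E(U) = (U + 4*U)*(U + (U + U)) = (5*U)*(U + 2*U) = (5*U)*(3*U) = 15*U²)
21039 + (2814 - E(u(-10, -1))) = 21039 + (2814 - 15*(-1)²) = 21039 + (2814 - 15) = 21039 + 2799 = 23838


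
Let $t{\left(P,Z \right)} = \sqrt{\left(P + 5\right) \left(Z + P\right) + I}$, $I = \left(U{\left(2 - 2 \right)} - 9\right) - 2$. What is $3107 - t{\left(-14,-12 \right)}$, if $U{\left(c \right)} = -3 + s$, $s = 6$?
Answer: $3107 - \sqrt{226} \approx 3092.0$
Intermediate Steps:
$U{\left(c \right)} = 3$ ($U{\left(c \right)} = -3 + 6 = 3$)
$I = -8$ ($I = \left(3 - 9\right) - 2 = -6 - 2 = -8$)
$t{\left(P,Z \right)} = \sqrt{-8 + \left(5 + P\right) \left(P + Z\right)}$ ($t{\left(P,Z \right)} = \sqrt{\left(P + 5\right) \left(Z + P\right) - 8} = \sqrt{\left(5 + P\right) \left(P + Z\right) - 8} = \sqrt{-8 + \left(5 + P\right) \left(P + Z\right)}$)
$3107 - t{\left(-14,-12 \right)} = 3107 - \sqrt{-8 + \left(-14\right)^{2} + 5 \left(-14\right) + 5 \left(-12\right) - -168} = 3107 - \sqrt{-8 + 196 - 70 - 60 + 168} = 3107 - \sqrt{226}$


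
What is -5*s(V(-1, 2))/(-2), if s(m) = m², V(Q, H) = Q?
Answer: 5/2 ≈ 2.5000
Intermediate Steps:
-5*s(V(-1, 2))/(-2) = -5*(-1)²/(-2) = -(-5)/2 = -5*(-½) = 5/2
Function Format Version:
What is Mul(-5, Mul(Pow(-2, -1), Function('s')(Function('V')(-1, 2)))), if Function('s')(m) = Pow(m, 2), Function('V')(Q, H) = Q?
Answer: Rational(5, 2) ≈ 2.5000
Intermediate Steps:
Mul(-5, Mul(Pow(-2, -1), Function('s')(Function('V')(-1, 2)))) = Mul(-5, Mul(Pow(-2, -1), Pow(-1, 2))) = Mul(-5, Mul(Rational(-1, 2), 1)) = Mul(-5, Rational(-1, 2)) = Rational(5, 2)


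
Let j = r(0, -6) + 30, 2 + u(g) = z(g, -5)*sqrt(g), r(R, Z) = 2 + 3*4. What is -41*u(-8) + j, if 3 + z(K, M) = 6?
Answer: 126 - 246*I*sqrt(2) ≈ 126.0 - 347.9*I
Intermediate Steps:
z(K, M) = 3 (z(K, M) = -3 + 6 = 3)
r(R, Z) = 14 (r(R, Z) = 2 + 12 = 14)
u(g) = -2 + 3*sqrt(g)
j = 44 (j = 14 + 30 = 44)
-41*u(-8) + j = -41*(-2 + 3*sqrt(-8)) + 44 = -41*(-2 + 3*(2*I*sqrt(2))) + 44 = -41*(-2 + 6*I*sqrt(2)) + 44 = (82 - 246*I*sqrt(2)) + 44 = 126 - 246*I*sqrt(2)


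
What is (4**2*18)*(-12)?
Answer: -3456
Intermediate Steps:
(4**2*18)*(-12) = (16*18)*(-12) = 288*(-12) = -3456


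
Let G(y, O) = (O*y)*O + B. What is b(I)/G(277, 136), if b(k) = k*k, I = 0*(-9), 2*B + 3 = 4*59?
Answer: 0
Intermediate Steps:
B = 233/2 (B = -3/2 + (4*59)/2 = -3/2 + (½)*236 = -3/2 + 118 = 233/2 ≈ 116.50)
G(y, O) = 233/2 + y*O² (G(y, O) = (O*y)*O + 233/2 = y*O² + 233/2 = 233/2 + y*O²)
I = 0
b(k) = k²
b(I)/G(277, 136) = 0²/(233/2 + 277*136²) = 0/(233/2 + 277*18496) = 0/(233/2 + 5123392) = 0/(10247017/2) = 0*(2/10247017) = 0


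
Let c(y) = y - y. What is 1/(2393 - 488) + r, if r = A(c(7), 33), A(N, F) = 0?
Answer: 1/1905 ≈ 0.00052493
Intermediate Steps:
c(y) = 0
r = 0
1/(2393 - 488) + r = 1/(2393 - 488) + 0 = 1/1905 + 0 = 1/1905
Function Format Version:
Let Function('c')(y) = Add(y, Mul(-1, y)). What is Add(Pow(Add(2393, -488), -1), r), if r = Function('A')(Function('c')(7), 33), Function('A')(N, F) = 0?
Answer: Rational(1, 1905) ≈ 0.00052493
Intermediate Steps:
Function('c')(y) = 0
r = 0
Add(Pow(Add(2393, -488), -1), r) = Add(Pow(Add(2393, -488), -1), 0) = Add(Pow(1905, -1), 0) = Add(Rational(1, 1905), 0) = Rational(1, 1905)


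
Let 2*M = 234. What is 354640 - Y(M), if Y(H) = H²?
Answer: 340951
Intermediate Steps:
M = 117 (M = (½)*234 = 117)
354640 - Y(M) = 354640 - 1*117² = 354640 - 1*13689 = 354640 - 13689 = 340951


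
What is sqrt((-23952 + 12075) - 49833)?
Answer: 11*I*sqrt(510) ≈ 248.42*I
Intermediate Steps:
sqrt((-23952 + 12075) - 49833) = sqrt(-11877 - 49833) = sqrt(-61710) = 11*I*sqrt(510)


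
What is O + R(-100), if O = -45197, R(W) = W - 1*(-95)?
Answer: -45202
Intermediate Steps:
R(W) = 95 + W (R(W) = W + 95 = 95 + W)
O + R(-100) = -45197 + (95 - 100) = -45197 - 5 = -45202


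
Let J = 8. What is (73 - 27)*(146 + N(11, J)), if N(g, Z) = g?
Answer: 7222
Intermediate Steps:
(73 - 27)*(146 + N(11, J)) = (73 - 27)*(146 + 11) = 46*157 = 7222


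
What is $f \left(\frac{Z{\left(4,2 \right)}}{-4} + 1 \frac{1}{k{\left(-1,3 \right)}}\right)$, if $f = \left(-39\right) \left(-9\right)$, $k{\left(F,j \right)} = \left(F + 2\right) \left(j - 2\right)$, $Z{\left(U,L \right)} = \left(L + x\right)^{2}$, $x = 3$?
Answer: $- \frac{7371}{4} \approx -1842.8$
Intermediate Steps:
$Z{\left(U,L \right)} = \left(3 + L\right)^{2}$ ($Z{\left(U,L \right)} = \left(L + 3\right)^{2} = \left(3 + L\right)^{2}$)
$k{\left(F,j \right)} = \left(-2 + j\right) \left(2 + F\right)$ ($k{\left(F,j \right)} = \left(2 + F\right) \left(-2 + j\right) = \left(-2 + j\right) \left(2 + F\right)$)
$f = 351$
$f \left(\frac{Z{\left(4,2 \right)}}{-4} + 1 \frac{1}{k{\left(-1,3 \right)}}\right) = 351 \left(\frac{\left(3 + 2\right)^{2}}{-4} + 1 \frac{1}{-4 - -2 + 2 \cdot 3 - 3}\right) = 351 \left(5^{2} \left(- \frac{1}{4}\right) + 1 \frac{1}{-4 + 2 + 6 - 3}\right) = 351 \left(25 \left(- \frac{1}{4}\right) + 1 \cdot 1^{-1}\right) = 351 \left(- \frac{25}{4} + 1 \cdot 1\right) = 351 \left(- \frac{25}{4} + 1\right) = 351 \left(- \frac{21}{4}\right) = - \frac{7371}{4}$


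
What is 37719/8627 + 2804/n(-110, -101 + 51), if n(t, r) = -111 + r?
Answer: -18117349/1388947 ≈ -13.044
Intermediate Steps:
37719/8627 + 2804/n(-110, -101 + 51) = 37719/8627 + 2804/(-111 + (-101 + 51)) = 37719*(1/8627) + 2804/(-111 - 50) = 37719/8627 + 2804/(-161) = 37719/8627 + 2804*(-1/161) = 37719/8627 - 2804/161 = -18117349/1388947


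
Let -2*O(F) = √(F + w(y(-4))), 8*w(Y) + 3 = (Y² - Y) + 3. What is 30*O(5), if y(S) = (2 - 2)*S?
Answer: -15*√5 ≈ -33.541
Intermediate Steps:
y(S) = 0 (y(S) = 0*S = 0)
w(Y) = -Y/8 + Y²/8 (w(Y) = -3/8 + ((Y² - Y) + 3)/8 = -3/8 + (3 + Y² - Y)/8 = -3/8 + (3/8 - Y/8 + Y²/8) = -Y/8 + Y²/8)
O(F) = -√F/2 (O(F) = -√(F + (⅛)*0*(-1 + 0))/2 = -√(F + (⅛)*0*(-1))/2 = -√(F + 0)/2 = -√F/2)
30*O(5) = 30*(-√5/2) = -15*√5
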